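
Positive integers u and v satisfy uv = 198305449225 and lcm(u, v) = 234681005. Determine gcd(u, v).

From gcd × lcm = uv: gcd = 198305449225 / 234681005 = 845.

845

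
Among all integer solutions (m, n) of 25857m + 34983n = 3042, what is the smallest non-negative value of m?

Euclid: 34983 = 1·25857 + 9126; 25857 = 2·9126 + 7605; 9126 = 1·7605 + 1521; 7605 = 5·1521 + 0 → gcd = 1521; 3042 = 1521·2.
Back-substitution yields 25857·(-4) + 34983·(3) = 1521, so one solution is m = -4·2 = -8, n = 3·2 = 6.
Solutions in m differ by 34983/1521 = 23; the one in [0, 23) is -8 mod 23 = 15.

15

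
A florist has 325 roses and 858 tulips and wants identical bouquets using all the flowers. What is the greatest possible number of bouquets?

325 = 5² · 13
858 = 2 · 3 · 11 · 13
Common: 13 = 13

13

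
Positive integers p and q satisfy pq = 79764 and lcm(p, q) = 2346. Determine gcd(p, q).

34

gcd·lcm = product, so gcd = 79764/2346 = 34.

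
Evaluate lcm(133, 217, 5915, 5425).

lcm(133, 217) = 133·217/gcd = 28861/7 = 4123
lcm(4123, 5915) = 4123·5915/gcd = 24387545/7 = 3483935
lcm(3483935, 5425) = 3483935·5425/gcd = 18900347375/1085 = 17419675

17419675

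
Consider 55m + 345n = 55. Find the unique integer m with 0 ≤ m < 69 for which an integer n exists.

Reduce mod 345: 55m ≡ 55 (mod 345). With g = gcd(55, 345) = 5 dividing 55, divide through: 11m ≡ 11 (mod 69).
Since gcd(11, 69) = 1, m ≡ 11·(11)⁻¹ ≡ 1 (mod 69). Smallest non-negative: 1.

1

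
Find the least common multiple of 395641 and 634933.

869223277

395641 = 17² · 37²; 634933 = 13³ · 17²
max exponents: 13³ · 17² · 37² = 869223277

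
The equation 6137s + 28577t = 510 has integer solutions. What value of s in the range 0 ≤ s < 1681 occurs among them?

191

Euclid: 28577 = 4·6137 + 4029; 6137 = 1·4029 + 2108; 4029 = 1·2108 + 1921; 2108 = 1·1921 + 187; 1921 = 10·187 + 51; 187 = 3·51 + 34; 51 = 1·34 + 17; 34 = 2·17 + 0 → gcd = 17; 510 = 17·30.
Back-substitution yields 6137·(-610) + 28577·(131) = 17, so one solution is s = -610·30 = -18300, t = 131·30 = 3930.
Solutions in s differ by 28577/17 = 1681; the one in [0, 1681) is -18300 mod 1681 = 191.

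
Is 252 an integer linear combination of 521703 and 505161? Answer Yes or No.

Yes

By Bézout, 521703s + 505161t = 252 has integer solutions iff gcd(521703, 505161) | 252.
Euclid: 521703 = 1·505161 + 16542; 505161 = 30·16542 + 8901; 16542 = 1·8901 + 7641; 8901 = 1·7641 + 1260; 7641 = 6·1260 + 81; 1260 = 15·81 + 45; 81 = 1·45 + 36; 45 = 1·36 + 9; 36 = 4·9 + 0. gcd = 9; 252 mod 9 = 0. Yes.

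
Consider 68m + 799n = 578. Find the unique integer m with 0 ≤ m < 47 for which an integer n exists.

Euclid: 799 = 11·68 + 51; 68 = 1·51 + 17; 51 = 3·17 + 0 → gcd = 17; 578 = 17·34.
Back-substitution yields 68·(12) + 799·(-1) = 17, so one solution is m = 12·34 = 408, n = -1·34 = -34.
Solutions in m differ by 799/17 = 47; the one in [0, 47) is 408 mod 47 = 32.

32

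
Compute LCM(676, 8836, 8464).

lcm(676, 8836) = 676·8836/gcd = 5973136/4 = 1493284
lcm(1493284, 8464) = 1493284·8464/gcd = 12639155776/4 = 3159788944

3159788944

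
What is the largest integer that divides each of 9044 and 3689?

Euclid: 9044 = 2·3689 + 1666; 3689 = 2·1666 + 357; 1666 = 4·357 + 238; 357 = 1·238 + 119; 238 = 2·119 + 0. Last nonzero remainder: 119.

119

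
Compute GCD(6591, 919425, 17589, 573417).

39

6591 = 3 · 13³; 919425 = 3 · 5² · 13 · 23 · 41; 17589 = 3 · 11 · 13 · 41; 573417 = 3² · 13³ · 29
gcd takes min exponent of each prime: 3 · 13 = 39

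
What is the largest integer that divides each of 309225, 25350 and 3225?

75

309225 = 3 · 5² · 7 · 19 · 31; 25350 = 2 · 3 · 5² · 13²; 3225 = 3 · 5² · 43
gcd takes min exponent of each prime: 3 · 5² = 75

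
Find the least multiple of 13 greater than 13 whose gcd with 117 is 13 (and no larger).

26

117 = 13·9. Any k with gcd(k, 117) = 13 is a multiple of 13, say 13s, with s coprime to 9.
Need s > 13/13, so s ≥ 2. First s ≥ 2 with gcd(s, 9) = 1 is s = 2. Thus k = 13·2 = 26.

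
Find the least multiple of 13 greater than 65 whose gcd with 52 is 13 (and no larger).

91

Multiples of 13 above 65: 13·6, 13·7, … . Need the cofactor coprime to 52/13 = 4.
Checking s = 6, 7, … the first with gcd(s, 4) = 1 is s = 7, giving 91.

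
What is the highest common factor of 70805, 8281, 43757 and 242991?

49

70805 = 5 · 7² · 17²; 8281 = 7² · 13²; 43757 = 7² · 19 · 47; 242991 = 3² · 7² · 19 · 29
gcd takes min exponent of each prime: 7² = 49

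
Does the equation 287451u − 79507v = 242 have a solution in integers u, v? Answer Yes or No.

Yes

By Bézout, 287451u − 79507v = 242 has integer solutions iff gcd(287451, 79507) | 242.
Euclid: 287451 = 3·79507 + 48930; 79507 = 1·48930 + 30577; 48930 = 1·30577 + 18353; 30577 = 1·18353 + 12224; 18353 = 1·12224 + 6129; 12224 = 1·6129 + 6095; 6129 = 1·6095 + 34; 6095 = 179·34 + 9; 34 = 3·9 + 7; 9 = 1·7 + 2; 7 = 3·2 + 1; 2 = 2·1 + 0. gcd = 1; 242 mod 1 = 0. Yes.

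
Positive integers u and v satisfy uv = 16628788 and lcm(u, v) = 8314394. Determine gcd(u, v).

2

gcd·lcm = product, so gcd = 16628788/8314394 = 2.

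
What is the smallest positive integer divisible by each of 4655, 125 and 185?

4655 = 5 · 7² · 19; 125 = 5³; 185 = 5 · 37
lcm takes max exponent of each prime: 5³ · 7² · 19 · 37 = 4305875

4305875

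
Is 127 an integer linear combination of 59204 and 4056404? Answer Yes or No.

No

gcd(59204, 4056404): 4056404 = 68·59204 + 30532; 59204 = 1·30532 + 28672; 30532 = 1·28672 + 1860; 28672 = 15·1860 + 772; 1860 = 2·772 + 316; 772 = 2·316 + 140; 316 = 2·140 + 36; 140 = 3·36 + 32; 36 = 1·32 + 4; 32 = 8·4 + 0 → 4
4 does not divide 127, so a solution does not exist.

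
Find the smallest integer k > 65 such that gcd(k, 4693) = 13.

4693 = 13·361. Any k with gcd(k, 4693) = 13 is a multiple of 13, say 13s, with s coprime to 361.
Need s > 65/13, so s ≥ 6. First s ≥ 6 with gcd(s, 361) = 1 is s = 6. Thus k = 13·6 = 78.

78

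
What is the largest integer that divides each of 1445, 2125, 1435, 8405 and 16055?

gcd(1445, 2125): 2125 = 1·1445 + 680; 1445 = 2·680 + 85; 680 = 8·85 + 0 → 85
gcd(85, 1435): 1435 = 16·85 + 75; 85 = 1·75 + 10; 75 = 7·10 + 5; 10 = 2·5 + 0 → 5
gcd(5, 8405): 8405 = 1681·5 + 0 → 5
gcd(5, 16055): 16055 = 3211·5 + 0 → 5

5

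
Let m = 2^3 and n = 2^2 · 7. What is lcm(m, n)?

max exponent per prime: 2^3 · 7 = 56

56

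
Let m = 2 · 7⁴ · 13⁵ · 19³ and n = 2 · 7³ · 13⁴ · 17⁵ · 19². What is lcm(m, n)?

max exponent per prime: 2 · 7⁴ · 13⁵ · 17⁵ · 19³ = 17363782092528498718

17363782092528498718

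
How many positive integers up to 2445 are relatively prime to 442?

1063

442 = 2·13·17. Inclusion–exclusion on these primes:
2445 − ⌊2445/2⌋ − ⌊2445/13⌋ − ⌊2445/17⌋ + ⌊2445/26⌋ + ⌊2445/34⌋ + ⌊2445/221⌋ − ⌊2445/442⌋ = 1063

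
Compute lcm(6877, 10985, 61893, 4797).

6877 = 13 · 23²; 10985 = 5 · 13³; 61893 = 3² · 13 · 23²; 4797 = 3² · 13 · 41
lcm takes max exponent of each prime: 3² · 5 · 13³ · 23² · 41 = 2144282985

2144282985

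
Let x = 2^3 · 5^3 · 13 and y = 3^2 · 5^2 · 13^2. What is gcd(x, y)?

325

min exponent per shared prime: 5^2 · 13 = 325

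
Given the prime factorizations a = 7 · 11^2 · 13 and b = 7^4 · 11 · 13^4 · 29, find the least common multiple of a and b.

max exponent per prime: 7^4 · 11^2 · 13^4 · 29 = 240629538149

240629538149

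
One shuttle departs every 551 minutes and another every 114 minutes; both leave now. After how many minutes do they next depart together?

551 = 19 · 29; 114 = 2 · 3 · 19
max exponents: 2 · 3 · 19 · 29 = 3306

3306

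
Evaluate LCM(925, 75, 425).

47175

925 = 5² · 37; 75 = 3 · 5²; 425 = 5² · 17
lcm takes max exponent of each prime: 3 · 5² · 17 · 37 = 47175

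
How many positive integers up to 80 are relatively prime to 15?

43

15 = 3·5. Inclusion–exclusion on these primes:
80 − ⌊80/3⌋ − ⌊80/5⌋ + ⌊80/15⌋ = 43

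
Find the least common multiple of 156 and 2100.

27300

156 = 2² · 3 · 13; 2100 = 2² · 3 · 5² · 7
max exponents: 2² · 3 · 5² · 7 · 13 = 27300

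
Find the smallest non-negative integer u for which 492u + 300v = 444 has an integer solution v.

Reduce mod 300: 492u ≡ 444 (mod 300). With g = gcd(492, 300) = 12 dividing 444, divide through: 41u ≡ 37 (mod 25).
Since gcd(41, 25) = 1, u ≡ 37·(41)⁻¹ ≡ 7 (mod 25). Smallest non-negative: 7.

7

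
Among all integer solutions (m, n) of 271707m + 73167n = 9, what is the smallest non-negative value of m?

3351

Reduce mod 73167: 271707m ≡ 9 (mod 73167). With g = gcd(271707, 73167) = 3 dividing 9, divide through: 90569m ≡ 3 (mod 24389).
Since gcd(90569, 24389) = 1, m ≡ 3·(90569)⁻¹ ≡ 3351 (mod 24389). Smallest non-negative: 3351.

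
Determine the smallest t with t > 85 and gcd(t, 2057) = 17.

gcd(t, 2057) = 17 forces 17 | t; write t = 17s. Then gcd(17s, 17·121) = 17·gcd(s, 121), so need gcd(s, 121) = 1.
17s > 85 gives s ≥ 6. The least s ≥ 6 coprime to 121 is 6, so t = 17·6 = 102.

102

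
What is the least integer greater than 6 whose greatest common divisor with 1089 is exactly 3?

12

1089 = 3·363. Any a with gcd(a, 1089) = 3 is a multiple of 3, say 3s, with s coprime to 363.
Need s > 6/3, so s ≥ 3. First s ≥ 3 with gcd(s, 363) = 1 is s = 4. Thus a = 3·4 = 12.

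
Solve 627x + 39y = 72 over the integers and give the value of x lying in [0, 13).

11

gcd(627, 39) = 3 (Euclid: 627 = 16·39 + 3; 39 = 13·3 + 0), and 3 | 72.
Extended Euclid: 627·(1) + 39·(-16) = 3. Scale by 24: x₀ = 24.
General solution x = x₀ + 13t; reducing mod 13 gives x = 11 (and y = -175).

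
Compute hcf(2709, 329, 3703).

2709 = 3² · 7 · 43; 329 = 7 · 47; 3703 = 7 · 23²
gcd takes min exponent of each prime: 7 = 7

7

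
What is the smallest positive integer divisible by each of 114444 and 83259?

96247404

gcd first: 114444 = 1·83259 + 31185; 83259 = 2·31185 + 20889; 31185 = 1·20889 + 10296; 20889 = 2·10296 + 297; 10296 = 34·297 + 198; 297 = 1·198 + 99; 198 = 2·99 + 0 → gcd = 99
lcm = 114444·83259/gcd = 9528492996/99 = 96247404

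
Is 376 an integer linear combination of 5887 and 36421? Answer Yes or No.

By Bézout, 5887p + 36421q = 376 has integer solutions iff gcd(5887, 36421) | 376.
Euclid: 36421 = 6·5887 + 1099; 5887 = 5·1099 + 392; 1099 = 2·392 + 315; 392 = 1·315 + 77; 315 = 4·77 + 7; 77 = 11·7 + 0. gcd = 7; 376 mod 7 = 5. No.

No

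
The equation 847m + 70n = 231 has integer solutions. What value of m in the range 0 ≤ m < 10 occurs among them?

3

gcd(847, 70) = 7 (Euclid: 847 = 12·70 + 7; 70 = 10·7 + 0), and 7 | 231.
Extended Euclid: 847·(1) + 70·(-12) = 7. Scale by 33: m₀ = 33.
General solution m = m₀ + 10t; reducing mod 10 gives m = 3 (and n = -33).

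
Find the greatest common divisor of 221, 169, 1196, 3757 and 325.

221 = 13 · 17; 169 = 13²; 1196 = 2² · 13 · 23; 3757 = 13 · 17²; 325 = 5² · 13
gcd takes min exponent of each prime: 13 = 13

13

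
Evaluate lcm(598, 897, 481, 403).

lcm(598, 897) = 598·897/gcd = 536406/299 = 1794
lcm(1794, 481) = 1794·481/gcd = 862914/13 = 66378
lcm(66378, 403) = 66378·403/gcd = 26750334/13 = 2057718

2057718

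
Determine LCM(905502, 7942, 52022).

259083137742

905502 = 2 · 3 · 13² · 19 · 47; 7942 = 2 · 11 · 19²; 52022 = 2 · 19 · 37²
lcm takes max exponent of each prime: 2 · 3 · 11 · 13² · 19² · 37² · 47 = 259083137742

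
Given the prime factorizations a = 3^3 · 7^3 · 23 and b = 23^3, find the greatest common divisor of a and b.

min exponent per shared prime: 23 = 23

23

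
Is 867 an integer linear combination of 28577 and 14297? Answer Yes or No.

Yes

By Bézout, 28577u + 14297v = 867 has integer solutions iff gcd(28577, 14297) | 867.
Euclid: 28577 = 1·14297 + 14280; 14297 = 1·14280 + 17; 14280 = 840·17 + 0. gcd = 17; 867 mod 17 = 0. Yes.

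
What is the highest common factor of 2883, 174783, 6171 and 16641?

2883 = 3 · 31²; 174783 = 3 · 7² · 29 · 41; 6171 = 3 · 11² · 17; 16641 = 3² · 43²
gcd takes min exponent of each prime: 3 = 3

3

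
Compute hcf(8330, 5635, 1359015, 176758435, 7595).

245

8330 = 2 · 5 · 7² · 17; 5635 = 5 · 7² · 23; 1359015 = 3 · 5 · 7² · 43²; 176758435 = 5 · 7² · 17 · 31 · 37²; 7595 = 5 · 7² · 31
gcd takes min exponent of each prime: 5 · 7² = 245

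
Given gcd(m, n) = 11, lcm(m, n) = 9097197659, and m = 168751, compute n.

592999

Using mn = gcd(m,n)·lcm(m,n) = 11·9097197659 = 100069174249, we get n = 100069174249/168751 = 592999.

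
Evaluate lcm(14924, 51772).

14924 = 2² · 7 · 13 · 41; 51772 = 2² · 7 · 43²
max exponents: 2² · 7 · 13 · 41 · 43² = 27594476

27594476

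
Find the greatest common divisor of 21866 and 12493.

13

21866 = 2 · 13 · 29²
12493 = 13 · 31²
Common: 13 = 13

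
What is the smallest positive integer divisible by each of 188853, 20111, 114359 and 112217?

1257528501957

lcm(188853, 20111) = 188853·20111/gcd = 3798022683/119 = 31916157
lcm(31916157, 114359) = 31916157·114359/gcd = 3649899798363/119 = 30671426877
lcm(30671426877, 112217) = 30671426877·112217/gcd = 3441855509856309/2737 = 1257528501957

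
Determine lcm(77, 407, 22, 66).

17094

77 = 7 · 11; 407 = 11 · 37; 22 = 2 · 11; 66 = 2 · 3 · 11
lcm takes max exponent of each prime: 2 · 3 · 7 · 11 · 37 = 17094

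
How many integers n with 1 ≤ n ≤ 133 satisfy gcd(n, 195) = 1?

66

195 = 3·5·13. Inclusion–exclusion on these primes:
133 − ⌊133/3⌋ − ⌊133/5⌋ − ⌊133/13⌋ + ⌊133/15⌋ + ⌊133/39⌋ + ⌊133/65⌋ − ⌊133/195⌋ = 66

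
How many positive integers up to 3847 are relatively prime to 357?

2070

Prime factors of 357: 3, 7, 17. Count integers ≤ 3847 divisible by none of them.
By inclusion–exclusion: 3847 − ⌊3847/3⌋ − ⌊3847/7⌋ − ⌊3847/17⌋ + ⌊3847/21⌋ + ⌊3847/51⌋ + ⌊3847/119⌋ − ⌊3847/357⌋ = 2070.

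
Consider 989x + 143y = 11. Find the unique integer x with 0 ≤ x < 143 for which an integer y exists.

11

gcd(989, 143) = 1 (Euclid: 989 = 6·143 + 131; 143 = 1·131 + 12; 131 = 10·12 + 11; 12 = 1·11 + 1; 11 = 11·1 + 0), and 1 | 11.
Extended Euclid: 989·(-12) + 143·(83) = 1. Scale by 11: x₀ = -132.
General solution x = x₀ + 143t; reducing mod 143 gives x = 11 (and y = -76).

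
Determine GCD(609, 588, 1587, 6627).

3

gcd(609, 588): 609 = 1·588 + 21; 588 = 28·21 + 0 → 21
gcd(21, 1587): 1587 = 75·21 + 12; 21 = 1·12 + 9; 12 = 1·9 + 3; 9 = 3·3 + 0 → 3
gcd(3, 6627): 6627 = 2209·3 + 0 → 3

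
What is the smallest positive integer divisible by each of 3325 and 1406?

246050

3325 = 5² · 7 · 19; 1406 = 2 · 19 · 37
max exponents: 2 · 5² · 7 · 19 · 37 = 246050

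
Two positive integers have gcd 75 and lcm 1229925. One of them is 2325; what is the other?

39675

u·v = gcd·lcm = 75·1229925 = 92244375, so v = 92244375/2325 = 39675.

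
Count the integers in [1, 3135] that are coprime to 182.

182 = 2·7·13. Inclusion–exclusion on these primes:
3135 − ⌊3135/2⌋ − ⌊3135/7⌋ − ⌊3135/13⌋ + ⌊3135/14⌋ + ⌊3135/26⌋ + ⌊3135/91⌋ − ⌊3135/182⌋ = 1240

1240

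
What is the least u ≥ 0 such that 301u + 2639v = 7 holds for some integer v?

Reduce mod 2639: 301u ≡ 7 (mod 2639). With g = gcd(301, 2639) = 7 dividing 7, divide through: 43u ≡ 1 (mod 377).
Since gcd(43, 377) = 1, u ≡ 1·(43)⁻¹ ≡ 114 (mod 377). Smallest non-negative: 114.

114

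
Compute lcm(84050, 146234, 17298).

84050 = 2 · 5² · 41²; 146234 = 2 · 11 · 17² · 23; 17298 = 2 · 3² · 31²
lcm takes max exponent of each prime: 2 · 3² · 5² · 11 · 17² · 23 · 31² · 41² = 53152289818650

53152289818650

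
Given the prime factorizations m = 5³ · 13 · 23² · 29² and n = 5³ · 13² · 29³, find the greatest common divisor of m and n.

1366625

min exponent per shared prime: 5³ · 13 · 29² = 1366625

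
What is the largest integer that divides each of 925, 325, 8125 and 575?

gcd(925, 325): 925 = 2·325 + 275; 325 = 1·275 + 50; 275 = 5·50 + 25; 50 = 2·25 + 0 → 25
gcd(25, 8125): 8125 = 325·25 + 0 → 25
gcd(25, 575): 575 = 23·25 + 0 → 25

25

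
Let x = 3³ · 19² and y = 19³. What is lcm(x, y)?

max exponent per prime: 3³ · 19³ = 185193

185193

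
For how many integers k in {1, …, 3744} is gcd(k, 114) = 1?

114 = 2·3·19. Inclusion–exclusion on these primes:
3744 − ⌊3744/2⌋ − ⌊3744/3⌋ − ⌊3744/19⌋ + ⌊3744/6⌋ + ⌊3744/38⌋ + ⌊3744/57⌋ − ⌊3744/114⌋ = 1182

1182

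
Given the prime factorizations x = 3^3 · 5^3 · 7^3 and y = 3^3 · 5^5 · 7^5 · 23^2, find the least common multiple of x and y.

max exponent per prime: 3^3 · 5^5 · 7^5 · 23^2 = 750169940625

750169940625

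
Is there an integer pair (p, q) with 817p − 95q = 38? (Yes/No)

Yes

By Bézout, 817p − 95q = 38 has integer solutions iff gcd(817, 95) | 38.
Euclid: 817 = 8·95 + 57; 95 = 1·57 + 38; 57 = 1·38 + 19; 38 = 2·19 + 0. gcd = 19; 38 mod 19 = 0. Yes.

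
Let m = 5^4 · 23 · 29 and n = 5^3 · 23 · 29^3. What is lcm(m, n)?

350591875

max exponent per prime: 5^4 · 23 · 29^3 = 350591875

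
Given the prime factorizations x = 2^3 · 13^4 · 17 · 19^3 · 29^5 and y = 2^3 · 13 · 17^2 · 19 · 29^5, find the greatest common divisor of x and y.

min exponent per shared prime: 2^3 · 13 · 17 · 19 · 29^5 = 689010517208

689010517208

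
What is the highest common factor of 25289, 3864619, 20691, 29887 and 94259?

25289 = 11³ · 19; 3864619 = 11² · 19 · 41²; 20691 = 3² · 11² · 19; 29887 = 11² · 13 · 19; 94259 = 11² · 19 · 41
gcd takes min exponent of each prime: 11² · 19 = 2299

2299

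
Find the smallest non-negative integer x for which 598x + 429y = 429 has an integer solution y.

gcd(598, 429) = 13 (Euclid: 598 = 1·429 + 169; 429 = 2·169 + 91; 169 = 1·91 + 78; 91 = 1·78 + 13; 78 = 6·13 + 0), and 13 | 429.
Extended Euclid: 598·(-5) + 429·(7) = 13. Scale by 33: x₀ = -165.
General solution x = x₀ + 33t; reducing mod 33 gives x = 0 (and y = 1).

0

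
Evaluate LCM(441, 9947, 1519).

441 = 3² · 7²; 9947 = 7³ · 29; 1519 = 7² · 31
lcm takes max exponent of each prime: 3² · 7³ · 29 · 31 = 2775213

2775213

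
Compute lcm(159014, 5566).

442535962

159014 = 2 · 43³; 5566 = 2 · 11² · 23
max exponents: 2 · 11² · 23 · 43³ = 442535962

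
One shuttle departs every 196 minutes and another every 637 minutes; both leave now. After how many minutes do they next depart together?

196 = 2² · 7²; 637 = 7² · 13
max exponents: 2² · 7² · 13 = 2548

2548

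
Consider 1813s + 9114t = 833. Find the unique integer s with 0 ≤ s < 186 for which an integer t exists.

Reduce mod 9114: 1813s ≡ 833 (mod 9114). With g = gcd(1813, 9114) = 49 dividing 833, divide through: 37s ≡ 17 (mod 186).
Since gcd(37, 186) = 1, s ≡ 17·(37)⁻¹ ≡ 101 (mod 186). Smallest non-negative: 101.

101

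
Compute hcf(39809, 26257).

847

39809 = 7 · 11² · 47
26257 = 7 · 11² · 31
Common: 7 · 11² = 847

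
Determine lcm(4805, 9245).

4805 = 5 · 31²; 9245 = 5 · 43²
max exponents: 5 · 31² · 43² = 8884445

8884445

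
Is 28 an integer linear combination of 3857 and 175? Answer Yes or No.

Yes

gcd(3857, 175): 3857 = 22·175 + 7; 175 = 25·7 + 0 → 7
7 divides 28, so a solution exists.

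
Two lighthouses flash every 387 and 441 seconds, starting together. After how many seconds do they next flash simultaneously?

gcd first: 441 = 1·387 + 54; 387 = 7·54 + 9; 54 = 6·9 + 0 → gcd = 9
lcm = 387·441/gcd = 170667/9 = 18963

18963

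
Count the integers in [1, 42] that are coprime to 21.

Prime factors of 21: 3, 7. Count integers ≤ 42 divisible by none of them.
By inclusion–exclusion: 42 − ⌊42/3⌋ − ⌊42/7⌋ + ⌊42/21⌋ = 24.

24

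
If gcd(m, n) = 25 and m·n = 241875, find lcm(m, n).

Since gcd(m,n)·lcm(m,n) = mn, lcm = 241875/25 = 9675.

9675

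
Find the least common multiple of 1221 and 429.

15873

1221 = 3 · 11 · 37; 429 = 3 · 11 · 13
max exponents: 3 · 11 · 13 · 37 = 15873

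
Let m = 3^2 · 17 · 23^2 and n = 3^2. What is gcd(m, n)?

min exponent per shared prime: 3^2 = 9

9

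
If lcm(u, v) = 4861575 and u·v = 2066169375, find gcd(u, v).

425

gcd·lcm = product, so gcd = 2066169375/4861575 = 425.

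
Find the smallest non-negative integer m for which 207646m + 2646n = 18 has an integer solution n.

Euclid: 207646 = 78·2646 + 1258; 2646 = 2·1258 + 130; 1258 = 9·130 + 88; 130 = 1·88 + 42; 88 = 2·42 + 4; 42 = 10·4 + 2; 4 = 2·2 + 0 → gcd = 2; 18 = 2·9.
Back-substitution yields 207646·(-631) + 2646·(49518) = 2, so one solution is m = -631·9 = -5679, n = 49518·9 = 445662.
Solutions in m differ by 2646/2 = 1323; the one in [0, 1323) is -5679 mod 1323 = 936.

936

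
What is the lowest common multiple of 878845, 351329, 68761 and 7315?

lcm(878845, 351329) = 878845·351329/gcd = 308763735005/209 = 1477338445
lcm(1477338445, 68761) = 1477338445·68761/gcd = 101583268816645/209 = 486044348405
lcm(486044348405, 7315) = 486044348405·7315/gcd = 3555414408582575/7315 = 486044348405

486044348405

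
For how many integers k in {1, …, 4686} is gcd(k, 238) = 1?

1890

Prime factors of 238: 2, 7, 17. Count integers ≤ 4686 divisible by none of them.
By inclusion–exclusion: 4686 − ⌊4686/2⌋ − ⌊4686/7⌋ − ⌊4686/17⌋ + ⌊4686/14⌋ + ⌊4686/34⌋ + ⌊4686/119⌋ − ⌊4686/238⌋ = 1890.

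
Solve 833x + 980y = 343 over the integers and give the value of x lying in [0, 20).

Euclid: 980 = 1·833 + 147; 833 = 5·147 + 98; 147 = 1·98 + 49; 98 = 2·49 + 0 → gcd = 49; 343 = 49·7.
Back-substitution yields 833·(-7) + 980·(6) = 49, so one solution is x = -7·7 = -49, y = 6·7 = 42.
Solutions in x differ by 980/49 = 20; the one in [0, 20) is -49 mod 20 = 11.

11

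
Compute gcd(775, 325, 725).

25

gcd(775, 325): 775 = 2·325 + 125; 325 = 2·125 + 75; 125 = 1·75 + 50; 75 = 1·50 + 25; 50 = 2·25 + 0 → 25
gcd(25, 725): 725 = 29·25 + 0 → 25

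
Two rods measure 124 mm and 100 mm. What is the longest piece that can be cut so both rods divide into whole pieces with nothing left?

4

Euclid: 124 = 1·100 + 24; 100 = 4·24 + 4; 24 = 6·4 + 0. Last nonzero remainder: 4.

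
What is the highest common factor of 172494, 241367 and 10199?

gcd(172494, 241367): 241367 = 1·172494 + 68873; 172494 = 2·68873 + 34748; 68873 = 1·34748 + 34125; 34748 = 1·34125 + 623; 34125 = 54·623 + 483; 623 = 1·483 + 140; 483 = 3·140 + 63; 140 = 2·63 + 14; 63 = 4·14 + 7; 14 = 2·7 + 0 → 7
gcd(7, 10199): 10199 = 1457·7 + 0 → 7

7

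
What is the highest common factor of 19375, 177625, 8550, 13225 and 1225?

gcd(19375, 177625): 177625 = 9·19375 + 3250; 19375 = 5·3250 + 3125; 3250 = 1·3125 + 125; 3125 = 25·125 + 0 → 125
gcd(125, 8550): 8550 = 68·125 + 50; 125 = 2·50 + 25; 50 = 2·25 + 0 → 25
gcd(25, 13225): 13225 = 529·25 + 0 → 25
gcd(25, 1225): 1225 = 49·25 + 0 → 25

25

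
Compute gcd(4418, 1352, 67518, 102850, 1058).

gcd(4418, 1352): 4418 = 3·1352 + 362; 1352 = 3·362 + 266; 362 = 1·266 + 96; 266 = 2·96 + 74; 96 = 1·74 + 22; 74 = 3·22 + 8; 22 = 2·8 + 6; 8 = 1·6 + 2; 6 = 3·2 + 0 → 2
gcd(2, 67518): 67518 = 33759·2 + 0 → 2
gcd(2, 102850): 102850 = 51425·2 + 0 → 2
gcd(2, 1058): 1058 = 529·2 + 0 → 2

2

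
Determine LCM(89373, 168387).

5016417117

gcd first: 168387 = 1·89373 + 79014; 89373 = 1·79014 + 10359; 79014 = 7·10359 + 6501; 10359 = 1·6501 + 3858; 6501 = 1·3858 + 2643; 3858 = 1·2643 + 1215; 2643 = 2·1215 + 213; 1215 = 5·213 + 150; 213 = 1·150 + 63; 150 = 2·63 + 24; 63 = 2·24 + 15; 24 = 1·15 + 9; 15 = 1·9 + 6; 9 = 1·6 + 3; 6 = 2·3 + 0 → gcd = 3
lcm = 89373·168387/gcd = 15049251351/3 = 5016417117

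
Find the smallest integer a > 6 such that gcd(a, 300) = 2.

14

gcd(a, 300) = 2 forces 2 | a; write a = 2s. Then gcd(2s, 2·150) = 2·gcd(s, 150), so need gcd(s, 150) = 1.
2s > 6 gives s ≥ 4. The least s ≥ 4 coprime to 150 is 7, so a = 2·7 = 14.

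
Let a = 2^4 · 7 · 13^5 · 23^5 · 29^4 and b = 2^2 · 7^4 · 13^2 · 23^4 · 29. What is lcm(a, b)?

max exponent per prime: 2^4 · 7^4 · 13^5 · 23^5 · 29^4 = 64932193759766903037104

64932193759766903037104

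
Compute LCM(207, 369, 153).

lcm(207, 369) = 207·369/gcd = 76383/9 = 8487
lcm(8487, 153) = 8487·153/gcd = 1298511/9 = 144279

144279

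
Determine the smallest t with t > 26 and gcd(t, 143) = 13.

Multiples of 13 above 26: 13·3, 13·4, … . Need the cofactor coprime to 143/13 = 11.
Checking s = 3, 4, … the first with gcd(s, 11) = 1 is s = 3, giving 39.

39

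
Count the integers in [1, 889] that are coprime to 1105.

Prime factors of 1105: 5, 13, 17. Count integers ≤ 889 divisible by none of them.
By inclusion–exclusion: 889 − ⌊889/5⌋ − ⌊889/13⌋ − ⌊889/17⌋ + ⌊889/65⌋ + ⌊889/85⌋ + ⌊889/221⌋ − ⌊889/1105⌋ = 619.

619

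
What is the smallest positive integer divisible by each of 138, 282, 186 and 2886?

138 = 2 · 3 · 23; 282 = 2 · 3 · 47; 186 = 2 · 3 · 31; 2886 = 2 · 3 · 13 · 37
lcm takes max exponent of each prime: 2 · 3 · 13 · 23 · 31 · 37 · 47 = 96712746

96712746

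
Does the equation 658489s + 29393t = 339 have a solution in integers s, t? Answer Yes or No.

No

By Bézout, 658489s + 29393t = 339 has integer solutions iff gcd(658489, 29393) | 339.
Euclid: 658489 = 22·29393 + 11843; 29393 = 2·11843 + 5707; 11843 = 2·5707 + 429; 5707 = 13·429 + 130; 429 = 3·130 + 39; 130 = 3·39 + 13; 39 = 3·13 + 0. gcd = 13; 339 mod 13 = 1. No.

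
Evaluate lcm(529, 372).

gcd first: 529 = 1·372 + 157; 372 = 2·157 + 58; 157 = 2·58 + 41; 58 = 1·41 + 17; 41 = 2·17 + 7; 17 = 2·7 + 3; 7 = 2·3 + 1; 3 = 3·1 + 0 → gcd = 1
lcm = 529·372/gcd = 196788/1 = 196788

196788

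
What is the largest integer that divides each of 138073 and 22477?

3211

Euclid: 138073 = 6·22477 + 3211; 22477 = 7·3211 + 0. Last nonzero remainder: 3211.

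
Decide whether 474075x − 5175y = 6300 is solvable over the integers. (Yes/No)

Yes

By Bézout, 474075x − 5175y = 6300 has integer solutions iff gcd(474075, 5175) | 6300.
Euclid: 474075 = 91·5175 + 3150; 5175 = 1·3150 + 2025; 3150 = 1·2025 + 1125; 2025 = 1·1125 + 900; 1125 = 1·900 + 225; 900 = 4·225 + 0. gcd = 225; 6300 mod 225 = 0. Yes.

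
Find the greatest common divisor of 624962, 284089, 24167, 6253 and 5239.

gcd(624962, 284089): 624962 = 2·284089 + 56784; 284089 = 5·56784 + 169; 56784 = 336·169 + 0 → 169
gcd(169, 24167): 24167 = 143·169 + 0 → 169
gcd(169, 6253): 6253 = 37·169 + 0 → 169
gcd(169, 5239): 5239 = 31·169 + 0 → 169

169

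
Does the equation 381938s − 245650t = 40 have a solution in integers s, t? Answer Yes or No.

Yes

By Bézout, 381938s − 245650t = 40 has integer solutions iff gcd(381938, 245650) | 40.
Euclid: 381938 = 1·245650 + 136288; 245650 = 1·136288 + 109362; 136288 = 1·109362 + 26926; 109362 = 4·26926 + 1658; 26926 = 16·1658 + 398; 1658 = 4·398 + 66; 398 = 6·66 + 2; 66 = 33·2 + 0. gcd = 2; 40 mod 2 = 0. Yes.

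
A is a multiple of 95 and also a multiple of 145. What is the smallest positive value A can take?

2755

gcd first: 145 = 1·95 + 50; 95 = 1·50 + 45; 50 = 1·45 + 5; 45 = 9·5 + 0 → gcd = 5
lcm = 95·145/gcd = 13775/5 = 2755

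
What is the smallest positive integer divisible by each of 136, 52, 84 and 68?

136 = 2³ · 17; 52 = 2² · 13; 84 = 2² · 3 · 7; 68 = 2² · 17
lcm takes max exponent of each prime: 2³ · 3 · 7 · 13 · 17 = 37128

37128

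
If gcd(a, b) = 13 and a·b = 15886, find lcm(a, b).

Since gcd(a,b)·lcm(a,b) = ab, lcm = 15886/13 = 1222.

1222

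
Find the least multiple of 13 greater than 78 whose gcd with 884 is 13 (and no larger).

gcd(a, 884) = 13 forces 13 | a; write a = 13s. Then gcd(13s, 13·68) = 13·gcd(s, 68), so need gcd(s, 68) = 1.
13s > 78 gives s ≥ 7. The least s ≥ 7 coprime to 68 is 7, so a = 13·7 = 91.

91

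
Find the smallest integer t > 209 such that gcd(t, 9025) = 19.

Multiples of 19 above 209: 19·12, 19·13, … . Need the cofactor coprime to 9025/19 = 475.
Checking s = 12, 13, … the first with gcd(s, 475) = 1 is s = 12, giving 228.

228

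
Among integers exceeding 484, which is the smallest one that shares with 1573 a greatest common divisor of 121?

gcd(a, 1573) = 121 forces 121 | a; write a = 121s. Then gcd(121s, 121·13) = 121·gcd(s, 13), so need gcd(s, 13) = 1.
121s > 484 gives s ≥ 5. The least s ≥ 5 coprime to 13 is 5, so a = 121·5 = 605.

605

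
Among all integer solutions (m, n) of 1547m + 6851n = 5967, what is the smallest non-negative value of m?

26

Reduce mod 6851: 1547m ≡ 5967 (mod 6851). With g = gcd(1547, 6851) = 221 dividing 5967, divide through: 7m ≡ 27 (mod 31).
Since gcd(7, 31) = 1, m ≡ 27·(7)⁻¹ ≡ 26 (mod 31). Smallest non-negative: 26.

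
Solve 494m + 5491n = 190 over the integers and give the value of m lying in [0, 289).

Reduce mod 5491: 494m ≡ 190 (mod 5491). With g = gcd(494, 5491) = 19 dividing 190, divide through: 26m ≡ 10 (mod 289).
Since gcd(26, 289) = 1, m ≡ 10·(26)⁻¹ ≡ 156 (mod 289). Smallest non-negative: 156.

156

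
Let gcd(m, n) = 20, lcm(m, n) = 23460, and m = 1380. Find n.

Using mn = gcd(m,n)·lcm(m,n) = 20·23460 = 469200, we get n = 469200/1380 = 340.

340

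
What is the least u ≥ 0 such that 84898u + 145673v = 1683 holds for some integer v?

Reduce mod 145673: 84898u ≡ 1683 (mod 145673). With g = gcd(84898, 145673) = 187 dividing 1683, divide through: 454u ≡ 9 (mod 779).
Since gcd(454, 779) = 1, u ≡ 9·(454)⁻¹ ≡ 290 (mod 779). Smallest non-negative: 290.

290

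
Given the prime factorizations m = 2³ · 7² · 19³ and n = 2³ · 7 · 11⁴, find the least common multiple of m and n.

39365666648

max exponent per prime: 2³ · 7² · 11⁴ · 19³ = 39365666648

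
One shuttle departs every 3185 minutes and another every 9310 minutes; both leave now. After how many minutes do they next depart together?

121030

gcd first: 9310 = 2·3185 + 2940; 3185 = 1·2940 + 245; 2940 = 12·245 + 0 → gcd = 245
lcm = 3185·9310/gcd = 29652350/245 = 121030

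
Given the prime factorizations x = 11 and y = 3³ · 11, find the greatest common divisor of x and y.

min exponent per shared prime: 11 = 11

11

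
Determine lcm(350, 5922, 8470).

17914050

350 = 2 · 5² · 7; 5922 = 2 · 3² · 7 · 47; 8470 = 2 · 5 · 7 · 11²
lcm takes max exponent of each prime: 2 · 3² · 5² · 7 · 11² · 47 = 17914050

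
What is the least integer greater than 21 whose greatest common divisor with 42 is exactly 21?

63

gcd(a, 42) = 21 forces 21 | a; write a = 21s. Then gcd(21s, 21·2) = 21·gcd(s, 2), so need gcd(s, 2) = 1.
21s > 21 gives s ≥ 2. The least s ≥ 2 coprime to 2 is 3, so a = 21·3 = 63.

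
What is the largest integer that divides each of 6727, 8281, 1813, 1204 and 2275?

7

6727 = 7 · 31²; 8281 = 7² · 13²; 1813 = 7² · 37; 1204 = 2² · 7 · 43; 2275 = 5² · 7 · 13
gcd takes min exponent of each prime: 7 = 7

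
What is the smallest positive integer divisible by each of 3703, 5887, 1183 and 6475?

486830910475

lcm(3703, 5887) = 3703·5887/gcd = 21799561/7 = 3114223
lcm(3114223, 1183) = 3114223·1183/gcd = 3684125809/7 = 526303687
lcm(526303687, 6475) = 526303687·6475/gcd = 3407816373325/7 = 486830910475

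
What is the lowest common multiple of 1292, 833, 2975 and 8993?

1292 = 2² · 17 · 19; 833 = 7² · 17; 2975 = 5² · 7 · 17; 8993 = 17 · 23²
lcm takes max exponent of each prime: 2² · 5² · 7² · 17 · 19 · 23² = 837248300

837248300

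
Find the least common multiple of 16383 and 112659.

615230799

16383 = 3 · 43 · 127; 112659 = 3 · 17 · 47²
max exponents: 3 · 17 · 43 · 47² · 127 = 615230799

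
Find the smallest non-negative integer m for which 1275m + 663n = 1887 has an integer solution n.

Reduce mod 663: 1275m ≡ 1887 (mod 663). With g = gcd(1275, 663) = 51 dividing 1887, divide through: 25m ≡ 37 (mod 13).
Since gcd(25, 13) = 1, m ≡ 37·(25)⁻¹ ≡ 2 (mod 13). Smallest non-negative: 2.

2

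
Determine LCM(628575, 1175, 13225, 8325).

1734736884975

628575 = 3 · 5² · 17² · 29; 1175 = 5² · 47; 13225 = 5² · 23²; 8325 = 3² · 5² · 37
lcm takes max exponent of each prime: 3² · 5² · 17² · 23² · 29 · 37 · 47 = 1734736884975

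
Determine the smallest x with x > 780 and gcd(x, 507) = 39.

507 = 39·13. Any x with gcd(x, 507) = 39 is a multiple of 39, say 39s, with s coprime to 13.
Need s > 780/39, so s ≥ 21. First s ≥ 21 with gcd(s, 13) = 1 is s = 21. Thus x = 39·21 = 819.

819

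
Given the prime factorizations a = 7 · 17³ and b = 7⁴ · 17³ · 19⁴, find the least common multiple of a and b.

max exponent per prime: 7⁴ · 17³ · 19⁴ = 1537281242273

1537281242273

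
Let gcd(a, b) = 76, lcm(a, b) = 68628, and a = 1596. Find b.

3268

Using ab = gcd(a,b)·lcm(a,b) = 76·68628 = 5215728, we get b = 5215728/1596 = 3268.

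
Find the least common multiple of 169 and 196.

33124

169 = 13²; 196 = 2² · 7²
max exponents: 2² · 7² · 13² = 33124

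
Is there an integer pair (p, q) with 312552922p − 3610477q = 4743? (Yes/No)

No

gcd(312552922, 3610477): 312552922 = 86·3610477 + 2051900; 3610477 = 1·2051900 + 1558577; 2051900 = 1·1558577 + 493323; 1558577 = 3·493323 + 78608; 493323 = 6·78608 + 21675; 78608 = 3·21675 + 13583; 21675 = 1·13583 + 8092; 13583 = 1·8092 + 5491; 8092 = 1·5491 + 2601; 5491 = 2·2601 + 289; 2601 = 9·289 + 0 → 289
289 does not divide 4743, so a solution does not exist.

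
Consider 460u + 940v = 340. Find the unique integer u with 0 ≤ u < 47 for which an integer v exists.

13

Euclid: 940 = 2·460 + 20; 460 = 23·20 + 0 → gcd = 20; 340 = 20·17.
Back-substitution yields 460·(-2) + 940·(1) = 20, so one solution is u = -2·17 = -34, v = 1·17 = 17.
Solutions in u differ by 940/20 = 47; the one in [0, 47) is -34 mod 47 = 13.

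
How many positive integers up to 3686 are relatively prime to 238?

1487

238 = 2·7·17. Inclusion–exclusion on these primes:
3686 − ⌊3686/2⌋ − ⌊3686/7⌋ − ⌊3686/17⌋ + ⌊3686/14⌋ + ⌊3686/34⌋ + ⌊3686/119⌋ − ⌊3686/238⌋ = 1487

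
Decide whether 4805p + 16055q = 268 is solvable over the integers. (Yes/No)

By Bézout, 4805p + 16055q = 268 has integer solutions iff gcd(4805, 16055) | 268.
Euclid: 16055 = 3·4805 + 1640; 4805 = 2·1640 + 1525; 1640 = 1·1525 + 115; 1525 = 13·115 + 30; 115 = 3·30 + 25; 30 = 1·25 + 5; 25 = 5·5 + 0. gcd = 5; 268 mod 5 = 3. No.

No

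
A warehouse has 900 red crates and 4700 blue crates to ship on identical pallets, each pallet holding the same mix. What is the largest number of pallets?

Euclid: 4700 = 5·900 + 200; 900 = 4·200 + 100; 200 = 2·100 + 0. Last nonzero remainder: 100.

100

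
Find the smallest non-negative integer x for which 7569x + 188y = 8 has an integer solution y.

gcd(7569, 188) = 1 (Euclid: 7569 = 40·188 + 49; 188 = 3·49 + 41; 49 = 1·41 + 8; 41 = 5·8 + 1; 8 = 8·1 + 0), and 1 | 8.
Extended Euclid: 7569·(-23) + 188·(926) = 1. Scale by 8: x₀ = -184.
General solution x = x₀ + 188t; reducing mod 188 gives x = 4 (and y = -161).

4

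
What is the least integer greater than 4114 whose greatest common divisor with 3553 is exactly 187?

3553 = 187·19. Any k with gcd(k, 3553) = 187 is a multiple of 187, say 187s, with s coprime to 19.
Need s > 4114/187, so s ≥ 23. First s ≥ 23 with gcd(s, 19) = 1 is s = 23. Thus k = 187·23 = 4301.

4301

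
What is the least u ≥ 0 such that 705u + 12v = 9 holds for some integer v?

1

Euclid: 705 = 58·12 + 9; 12 = 1·9 + 3; 9 = 3·3 + 0 → gcd = 3; 9 = 3·3.
Back-substitution yields 705·(-1) + 12·(59) = 3, so one solution is u = -1·3 = -3, v = 59·3 = 177.
Solutions in u differ by 12/3 = 4; the one in [0, 4) is -3 mod 4 = 1.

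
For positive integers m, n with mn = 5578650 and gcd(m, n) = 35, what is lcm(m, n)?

159390

For any two positive integers, gcd × lcm equals their product. Hence lcm = 5578650 / 35 = 159390.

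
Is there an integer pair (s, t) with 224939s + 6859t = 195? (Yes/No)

By Bézout, 224939s + 6859t = 195 has integer solutions iff gcd(224939, 6859) | 195.
Euclid: 224939 = 32·6859 + 5451; 6859 = 1·5451 + 1408; 5451 = 3·1408 + 1227; 1408 = 1·1227 + 181; 1227 = 6·181 + 141; 181 = 1·141 + 40; 141 = 3·40 + 21; 40 = 1·21 + 19; 21 = 1·19 + 2; 19 = 9·2 + 1; 2 = 2·1 + 0. gcd = 1; 195 mod 1 = 0. Yes.

Yes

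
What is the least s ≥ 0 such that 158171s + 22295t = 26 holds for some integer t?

1101

gcd(158171, 22295) = 13 (Euclid: 158171 = 7·22295 + 2106; 22295 = 10·2106 + 1235; 2106 = 1·1235 + 871; 1235 = 1·871 + 364; 871 = 2·364 + 143; 364 = 2·143 + 78; 143 = 1·78 + 65; 78 = 1·65 + 13; 65 = 5·13 + 0), and 13 | 26.
Extended Euclid: 158171·(-307) + 22295·(2178) = 13. Scale by 2: s₀ = -614.
General solution s = s₀ + 1715k; reducing mod 1715 gives s = 1101 (and t = -7811).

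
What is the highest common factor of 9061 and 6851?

9061 = 13 · 17 · 41
6851 = 13 · 17 · 31
Common: 13 · 17 = 221

221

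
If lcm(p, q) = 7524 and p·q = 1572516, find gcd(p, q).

209

From gcd × lcm = pq: gcd = 1572516 / 7524 = 209.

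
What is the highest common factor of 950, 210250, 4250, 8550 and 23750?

950 = 2 · 5² · 19; 210250 = 2 · 5³ · 29²; 4250 = 2 · 5³ · 17; 8550 = 2 · 3² · 5² · 19; 23750 = 2 · 5⁴ · 19
gcd takes min exponent of each prime: 2 · 5² = 50

50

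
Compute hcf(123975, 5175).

Euclid: 123975 = 23·5175 + 4950; 5175 = 1·4950 + 225; 4950 = 22·225 + 0. Last nonzero remainder: 225.

225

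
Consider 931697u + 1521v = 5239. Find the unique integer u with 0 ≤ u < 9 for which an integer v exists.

Euclid: 931697 = 612·1521 + 845; 1521 = 1·845 + 676; 845 = 1·676 + 169; 676 = 4·169 + 0 → gcd = 169; 5239 = 169·31.
Back-substitution yields 931697·(2) + 1521·(-1225) = 169, so one solution is u = 2·31 = 62, v = -1225·31 = -37975.
Solutions in u differ by 1521/169 = 9; the one in [0, 9) is 62 mod 9 = 8.

8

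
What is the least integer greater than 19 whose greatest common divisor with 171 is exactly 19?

38

Multiples of 19 above 19: 19·2, 19·3, … . Need the cofactor coprime to 171/19 = 9.
Checking s = 2, 3, … the first with gcd(s, 9) = 1 is s = 2, giving 38.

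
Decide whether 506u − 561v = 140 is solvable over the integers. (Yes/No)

No

gcd(506, 561): 561 = 1·506 + 55; 506 = 9·55 + 11; 55 = 5·11 + 0 → 11
11 does not divide 140, so a solution does not exist.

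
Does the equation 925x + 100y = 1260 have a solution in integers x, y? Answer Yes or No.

By Bézout, 925x + 100y = 1260 has integer solutions iff gcd(925, 100) | 1260.
Euclid: 925 = 9·100 + 25; 100 = 4·25 + 0. gcd = 25; 1260 mod 25 = 10. No.

No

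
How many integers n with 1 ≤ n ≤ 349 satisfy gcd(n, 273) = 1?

Prime factors of 273: 3, 7, 13. Count integers ≤ 349 divisible by none of them.
By inclusion–exclusion: 349 − ⌊349/3⌋ − ⌊349/7⌋ − ⌊349/13⌋ + ⌊349/21⌋ + ⌊349/39⌋ + ⌊349/91⌋ − ⌊349/273⌋ = 184.

184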